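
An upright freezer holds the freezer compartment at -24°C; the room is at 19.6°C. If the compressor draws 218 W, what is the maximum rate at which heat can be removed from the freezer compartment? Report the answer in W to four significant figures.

In absolute terms T_C = 249.15 K and T_H = 292.75 K, so ΔT = 43.60 K.
COP_Carnot = T_C/ΔT = 249.15/43.60 = 5.714.
Q̇_max = COP_Carnot × Ẇ = 5.714 × 218.0 W = 1246 W.

1246 W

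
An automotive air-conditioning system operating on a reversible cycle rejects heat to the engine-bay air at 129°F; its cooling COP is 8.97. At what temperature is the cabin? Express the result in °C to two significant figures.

For a Carnot refrigerator COP_R = T_C/(T_H − T_C), so T_C = COP·T_H/(1 + COP).
With T_H = 327.04 K, T_C = 8.97 × 327.04/9.970 = 294.24 K.
Converting, 294.24 K = 21.09°C.

21 °C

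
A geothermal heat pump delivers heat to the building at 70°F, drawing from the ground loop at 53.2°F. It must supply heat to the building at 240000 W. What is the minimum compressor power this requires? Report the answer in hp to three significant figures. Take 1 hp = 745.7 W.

In absolute terms T_C = 284.93 K and T_H = 294.26 K, so ΔT = 9.333 K.
COP_Carnot = T_H/ΔT = 294.26/9.333 = 31.53.
Ẇ_min = Q̇/COP_Carnot = 240000/31.53 = 7612 W = 10.21 hp.

10.2 hp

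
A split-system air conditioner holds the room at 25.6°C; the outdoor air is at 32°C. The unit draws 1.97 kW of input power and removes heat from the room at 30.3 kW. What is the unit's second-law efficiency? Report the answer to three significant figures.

COP_actual = Q̇_C/Ẇ = 30.30/1.970 = 15.38.
In absolute terms T_C = 298.75 K and T_H = 305.15 K, so ΔT = 6.400 K.
COP_Carnot = T_C/ΔT = 298.75/6.400 = 46.68.
η_II = COP_actual/COP_Carnot = 15.38/46.68 = 0.3295.

0.329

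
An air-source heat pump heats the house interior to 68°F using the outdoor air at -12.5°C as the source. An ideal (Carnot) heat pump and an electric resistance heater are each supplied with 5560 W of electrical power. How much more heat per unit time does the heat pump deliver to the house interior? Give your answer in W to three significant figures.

44600 W

In absolute terms T_C = 260.65 K and T_H = 293.15 K, so ΔT = 32.50 K.
COP_Carnot = T_H/ΔT = 293.15/32.50 = 9.020.
The heat pump delivers Q̇_H = COP × Ẇ = 50150 W; the resistance heater delivers Ẇ = 5560 W.
Extra = (COP − 1)·Ẇ = 44590 W.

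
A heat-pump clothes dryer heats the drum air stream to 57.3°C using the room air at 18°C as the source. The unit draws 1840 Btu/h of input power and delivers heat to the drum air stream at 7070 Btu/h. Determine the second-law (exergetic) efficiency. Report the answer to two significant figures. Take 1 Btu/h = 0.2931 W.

0.46

COP_actual = Q̇_H/Ẇ = 7070/1840 = 3.842.
In absolute terms T_C = 291.15 K and T_H = 330.45 K, so ΔT = 39.30 K.
COP_Carnot = T_H/ΔT = 330.45/39.30 = 8.408.
η_II = COP_actual/COP_Carnot = 3.842/8.408 = 0.4570.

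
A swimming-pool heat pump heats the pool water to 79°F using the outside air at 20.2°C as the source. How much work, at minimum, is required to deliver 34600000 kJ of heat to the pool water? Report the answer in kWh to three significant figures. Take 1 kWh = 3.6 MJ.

In absolute terms T_C = 293.35 K and T_H = 299.26 K, so ΔT = 5.911 K.
The reversible limit is COP_HP = T_H/ΔT = 50.63, so W_min = Q_H/COP = Q_H·ΔT/T_H.
W_min = 34600000 × 5.911/299.26 = 683400 kJ = 189.8 kWh.

190 kWh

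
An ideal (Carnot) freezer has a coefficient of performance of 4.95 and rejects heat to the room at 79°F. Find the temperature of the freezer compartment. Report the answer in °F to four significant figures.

-11.53 °F

For a Carnot refrigerator COP_R = T_C/(T_H − T_C), so T_C = COP·T_H/(1 + COP).
With T_H = 299.26 K, T_C = 4.95 × 299.26/5.950 = 248.97 K.
Converting, 248.97 K = -11.53°F.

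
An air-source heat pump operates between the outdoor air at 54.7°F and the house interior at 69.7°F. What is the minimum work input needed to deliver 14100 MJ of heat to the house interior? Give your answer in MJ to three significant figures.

400 MJ

In absolute terms T_C = 285.76 K and T_H = 294.09 K, so ΔT = 8.333 K.
The reversible limit is COP_HP = T_H/ΔT = 35.29, so W_min = Q_H/COP = Q_H·ΔT/T_H.
W_min = 14100 × 8.333/294.09 = 399.5 MJ.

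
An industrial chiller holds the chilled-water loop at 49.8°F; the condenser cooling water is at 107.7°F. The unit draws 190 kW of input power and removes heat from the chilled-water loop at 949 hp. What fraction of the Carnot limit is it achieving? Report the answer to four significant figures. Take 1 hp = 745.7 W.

0.4233

Converting, Q̇_C = 949.0 hp = 707.7 kW, so COP_actual = Q̇_C/Ẇ = 707.7/190.0 = 3.725.
In absolute terms T_C = 283.04 K and T_H = 315.21 K, so ΔT = 32.17 K.
COP_Carnot = T_C/ΔT = 283.04/32.17 = 8.799.
η_II = COP_actual/COP_Carnot = 3.725/8.799 = 0.4233.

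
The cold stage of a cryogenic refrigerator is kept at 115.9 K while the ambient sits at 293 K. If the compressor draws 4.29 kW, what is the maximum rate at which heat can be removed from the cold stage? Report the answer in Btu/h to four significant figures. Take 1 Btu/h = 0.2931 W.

9579 Btu/h

The reservoir spacing is ΔT = 293 − 115.9 = 177.1 K.
COP_Carnot = T_C/ΔT = 115.90/177.1 = 0.6544.
Q̇_max = COP_Carnot × Ẇ = 0.6544 × 4.290 kW = 2.808 kW = 9579 Btu/h.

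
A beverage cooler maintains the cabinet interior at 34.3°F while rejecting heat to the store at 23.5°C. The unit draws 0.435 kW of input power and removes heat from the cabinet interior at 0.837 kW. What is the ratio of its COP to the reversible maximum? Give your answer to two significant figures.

0.16

COP_actual = Q̇_C/Ẇ = 0.8370/0.4350 = 1.924.
In absolute terms T_C = 274.43 K and T_H = 296.65 K, so ΔT = 22.22 K.
COP_Carnot = T_C/ΔT = 274.43/22.22 = 12.35.
η_II = COP_actual/COP_Carnot = 1.924/12.35 = 0.1558.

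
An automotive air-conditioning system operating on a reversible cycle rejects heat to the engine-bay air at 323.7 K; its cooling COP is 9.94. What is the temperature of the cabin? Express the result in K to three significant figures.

294 K

For a Carnot refrigerator COP_R = T_C/(T_H − T_C), so T_C = COP·T_H/(1 + COP).
With T_H = 323.70 K, T_C = 9.94 × 323.70/10.94 = 294.11 K.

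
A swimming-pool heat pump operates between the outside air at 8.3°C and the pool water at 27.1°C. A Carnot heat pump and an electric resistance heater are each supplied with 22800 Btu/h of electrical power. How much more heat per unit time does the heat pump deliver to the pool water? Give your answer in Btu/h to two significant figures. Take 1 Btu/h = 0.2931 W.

340000 Btu/h

In absolute terms T_C = 281.45 K and T_H = 300.25 K, so ΔT = 18.80 K.
COP_Carnot = T_H/ΔT = 300.25/18.80 = 15.97.
The heat pump delivers Q̇_H = COP × Ẇ = 364100 Btu/h; the resistance heater delivers Ẇ = 22800 Btu/h.
Extra = (COP − 1)·Ẇ = 341300 Btu/h.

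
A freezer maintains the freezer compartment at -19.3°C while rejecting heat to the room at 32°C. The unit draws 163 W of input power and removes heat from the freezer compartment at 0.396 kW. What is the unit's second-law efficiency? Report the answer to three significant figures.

Converting, Q̇_C = 0.3960 kW = 396.0 W, so COP_actual = Q̇_C/Ẇ = 396.0/163.0 = 2.429.
In absolute terms T_C = 253.85 K and T_H = 305.15 K, so ΔT = 51.30 K.
COP_Carnot = T_C/ΔT = 253.85/51.30 = 4.948.
η_II = COP_actual/COP_Carnot = 2.429/4.948 = 0.4910.

0.491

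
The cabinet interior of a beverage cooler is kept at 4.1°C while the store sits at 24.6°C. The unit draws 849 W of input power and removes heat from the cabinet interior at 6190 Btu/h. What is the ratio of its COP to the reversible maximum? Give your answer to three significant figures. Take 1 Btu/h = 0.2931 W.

Converting, Q̇_C = 6190 Btu/h = 1814 W, so COP_actual = Q̇_C/Ẇ = 1814/849.0 = 2.137.
In absolute terms T_C = 277.25 K and T_H = 297.75 K, so ΔT = 20.50 K.
COP_Carnot = T_C/ΔT = 277.25/20.50 = 13.52.
η_II = COP_actual/COP_Carnot = 2.137/13.52 = 0.1580.

0.158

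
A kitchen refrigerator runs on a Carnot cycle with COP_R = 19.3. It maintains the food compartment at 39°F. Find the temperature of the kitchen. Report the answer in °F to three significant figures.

COP_R = T_C/(T_H − T_C) gives T_H − T_C = T_C/COP.
With T_C = 277.04 K, T_H = 277.04 × (1 + 1/19.3) = 291.39 K.
Converting, 291.39 K = 64.84°F.

64.8 °F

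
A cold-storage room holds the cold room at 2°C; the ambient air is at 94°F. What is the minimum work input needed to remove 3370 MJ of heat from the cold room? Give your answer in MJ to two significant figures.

In absolute terms T_C = 275.15 K and T_H = 307.59 K, so ΔT = 32.44 K.
The reversible limit is COP_R = T_C/ΔT = 8.481, so W_min = Q_C/COP = Q_C·ΔT/T_C.
W_min = 3370 × 32.44/275.15 = 397.4 MJ.

400 MJ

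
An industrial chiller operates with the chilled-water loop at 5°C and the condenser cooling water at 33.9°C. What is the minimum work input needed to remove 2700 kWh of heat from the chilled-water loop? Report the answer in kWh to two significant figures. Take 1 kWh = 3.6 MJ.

280 kWh

In absolute terms T_C = 278.15 K and T_H = 307.05 K, so ΔT = 28.90 K.
The reversible limit is COP_R = T_C/ΔT = 9.625, so W_min = Q_C/COP = Q_C·ΔT/T_C.
W_min = 2700 × 28.90/278.15 = 280.5 kWh.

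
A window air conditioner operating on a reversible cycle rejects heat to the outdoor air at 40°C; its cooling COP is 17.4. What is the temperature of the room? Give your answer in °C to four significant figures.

For a Carnot refrigerator COP_R = T_C/(T_H − T_C), so T_C = COP·T_H/(1 + COP).
With T_H = 313.15 K, T_C = 17.4 × 313.15/18.40 = 296.13 K.
Converting, 296.13 K = 22.98°C.

22.98 °C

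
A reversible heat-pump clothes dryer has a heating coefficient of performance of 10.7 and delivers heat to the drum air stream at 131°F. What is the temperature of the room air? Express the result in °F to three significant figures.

75.8 °F

COP_HP = T_H/(T_H − T_C) gives T_H − T_C = T_H/COP.
With T_H = 328.15 K, T_C = 328.15 × (1 − 1/10.7) = 297.48 K.
Converting, 297.48 K = 75.80°F.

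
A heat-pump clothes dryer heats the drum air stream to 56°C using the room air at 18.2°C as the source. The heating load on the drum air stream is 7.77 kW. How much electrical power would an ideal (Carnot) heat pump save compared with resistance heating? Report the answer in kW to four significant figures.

In absolute terms T_C = 291.35 K and T_H = 329.15 K, so ΔT = 37.80 K.
COP_Carnot = T_H/ΔT = 329.15/37.80 = 8.708.
Resistance heating needs Ẇ_res = Q̇_H = 7.770 kW; the reversible heat pump needs only Ẇ_hp = Q̇_H/COP = 0.8923 kW.
Saving = 7.770 − 0.8923 = 6.878 kW.

6.878 kW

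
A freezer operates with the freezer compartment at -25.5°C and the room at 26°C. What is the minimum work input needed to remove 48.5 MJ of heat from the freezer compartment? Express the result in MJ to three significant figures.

In absolute terms T_C = 247.65 K and T_H = 299.15 K, so ΔT = 51.50 K.
The reversible limit is COP_R = T_C/ΔT = 4.809, so W_min = Q_C/COP = Q_C·ΔT/T_C.
W_min = 48.50 × 51.50/247.65 = 10.09 MJ.

10.1 MJ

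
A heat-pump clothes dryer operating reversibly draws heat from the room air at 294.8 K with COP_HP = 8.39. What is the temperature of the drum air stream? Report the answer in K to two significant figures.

330 K

COP_HP = T_H/(T_H − T_C) rearranges to T_H = COP·T_C/(COP − 1).
With T_C = 294.80 K, T_H = 8.39 × 294.80/7.390 = 334.69 K.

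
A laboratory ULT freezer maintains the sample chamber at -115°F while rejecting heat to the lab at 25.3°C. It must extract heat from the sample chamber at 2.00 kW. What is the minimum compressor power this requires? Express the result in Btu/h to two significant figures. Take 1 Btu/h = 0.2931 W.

3800 Btu/h

In absolute terms T_C = 191.48 K and T_H = 298.45 K, so ΔT = 107.0 K.
COP_Carnot = T_C/ΔT = 191.48/107.0 = 1.790.
Ẇ_min = Q̇/COP_Carnot = 2.000/1.790 = 1.117 kW = 3812 Btu/h.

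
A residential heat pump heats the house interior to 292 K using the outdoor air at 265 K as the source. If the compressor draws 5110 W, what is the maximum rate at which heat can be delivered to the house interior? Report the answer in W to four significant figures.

55260 W

The reservoir spacing is ΔT = 292 − 265 = 27.00 K.
COP_Carnot = T_H/ΔT = 292.00/27.00 = 10.81.
Q̇_max = COP_Carnot × Ẇ = 10.81 × 5110 W = 55260 W.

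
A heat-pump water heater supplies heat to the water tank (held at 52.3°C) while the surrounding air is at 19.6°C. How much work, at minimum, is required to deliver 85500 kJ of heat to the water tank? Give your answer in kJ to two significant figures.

8600 kJ

In absolute terms T_C = 292.75 K and T_H = 325.45 K, so ΔT = 32.70 K.
The reversible limit is COP_HP = T_H/ΔT = 9.953, so W_min = Q_H/COP = Q_H·ΔT/T_H.
W_min = 85500 × 32.70/325.45 = 8591 kJ.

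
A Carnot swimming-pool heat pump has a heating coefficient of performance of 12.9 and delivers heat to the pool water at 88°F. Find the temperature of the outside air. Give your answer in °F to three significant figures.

COP_HP = T_H/(T_H − T_C) gives T_H − T_C = T_H/COP.
With T_H = 304.26 K, T_C = 304.26 × (1 − 1/12.9) = 280.67 K.
Converting, 280.67 K = 45.54°F.

45.5 °F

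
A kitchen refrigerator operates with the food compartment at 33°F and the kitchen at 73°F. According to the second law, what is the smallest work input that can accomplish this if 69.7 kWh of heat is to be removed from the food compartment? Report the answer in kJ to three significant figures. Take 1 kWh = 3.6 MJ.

20400 kJ

In absolute terms T_C = 273.71 K and T_H = 295.93 K, so ΔT = 22.22 K.
The reversible limit is COP_R = T_C/ΔT = 12.32, so W_min = Q_C/COP = Q_C·ΔT/T_C.
W_min = 69.70 × 22.22/273.71 = 5.659 kWh = 20370 kJ.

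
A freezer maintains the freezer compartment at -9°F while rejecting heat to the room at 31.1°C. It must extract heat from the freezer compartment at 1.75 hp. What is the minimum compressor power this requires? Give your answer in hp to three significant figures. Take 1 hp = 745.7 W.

0.377 hp

In absolute terms T_C = 250.37 K and T_H = 304.25 K, so ΔT = 53.88 K.
COP_Carnot = T_C/ΔT = 250.37/53.88 = 4.647.
Ẇ_min = Q̇/COP_Carnot = 1.750/4.647 = 0.3766 hp.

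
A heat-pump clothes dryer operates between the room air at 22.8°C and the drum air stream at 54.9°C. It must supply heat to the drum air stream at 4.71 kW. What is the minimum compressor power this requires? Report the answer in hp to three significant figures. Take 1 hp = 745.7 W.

In absolute terms T_C = 295.95 K and T_H = 328.05 K, so ΔT = 32.10 K.
COP_Carnot = T_H/ΔT = 328.05/32.10 = 10.22.
Ẇ_min = Q̇/COP_Carnot = 4.710/10.22 = 0.4609 kW = 0.6180 hp.

0.618 hp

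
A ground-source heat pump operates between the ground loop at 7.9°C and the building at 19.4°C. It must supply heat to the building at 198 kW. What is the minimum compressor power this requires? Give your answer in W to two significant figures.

7800 W

In absolute terms T_C = 281.05 K and T_H = 292.55 K, so ΔT = 11.50 K.
COP_Carnot = T_H/ΔT = 292.55/11.50 = 25.44.
Ẇ_min = Q̇/COP_Carnot = 198.0/25.44 = 7.783 kW = 7783 W.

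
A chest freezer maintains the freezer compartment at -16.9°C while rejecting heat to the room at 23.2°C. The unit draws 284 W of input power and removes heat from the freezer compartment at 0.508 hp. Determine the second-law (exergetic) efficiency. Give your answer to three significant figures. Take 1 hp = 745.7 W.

Converting, Q̇_C = 0.5080 hp = 378.8 W, so COP_actual = Q̇_C/Ẇ = 378.8/284.0 = 1.334.
In absolute terms T_C = 256.25 K and T_H = 296.35 K, so ΔT = 40.10 K.
COP_Carnot = T_C/ΔT = 256.25/40.10 = 6.390.
η_II = COP_actual/COP_Carnot = 1.334/6.390 = 0.2087.

0.209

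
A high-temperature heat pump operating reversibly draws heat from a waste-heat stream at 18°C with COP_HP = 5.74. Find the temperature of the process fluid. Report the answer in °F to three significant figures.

COP_HP = T_H/(T_H − T_C) rearranges to T_H = COP·T_C/(COP − 1).
With T_C = 291.15 K, T_H = 5.74 × 291.15/4.740 = 352.57 K.
Converting, 352.57 K = 174.96°F.

175 °F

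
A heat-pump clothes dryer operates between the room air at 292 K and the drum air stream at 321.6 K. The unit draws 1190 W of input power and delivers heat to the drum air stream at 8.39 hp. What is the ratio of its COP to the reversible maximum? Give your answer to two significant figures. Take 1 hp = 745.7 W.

Converting, Q̇_H = 8.390 hp = 6256 W, so COP_actual = Q̇_H/Ẇ = 6256/1190 = 5.257.
The reservoir spacing is ΔT = 321.6 − 292 = 29.60 K.
COP_Carnot = T_H/ΔT = 321.60/29.60 = 10.86.
η_II = COP_actual/COP_Carnot = 5.257/10.86 = 0.4839.

0.48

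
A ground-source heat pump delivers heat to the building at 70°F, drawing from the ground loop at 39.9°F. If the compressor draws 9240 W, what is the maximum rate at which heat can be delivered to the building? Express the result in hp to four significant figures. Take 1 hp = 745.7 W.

In absolute terms T_C = 277.54 K and T_H = 294.26 K, so ΔT = 16.72 K.
COP_Carnot = T_H/ΔT = 294.26/16.72 = 17.60.
Q̇_max = COP_Carnot × Ẇ = 17.60 × 9240 W = 162600 W = 218.0 hp.

218.0 hp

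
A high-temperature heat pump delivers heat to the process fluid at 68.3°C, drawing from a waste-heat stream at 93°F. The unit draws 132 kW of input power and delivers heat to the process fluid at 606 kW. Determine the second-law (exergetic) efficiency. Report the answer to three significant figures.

COP_actual = Q̇_H/Ẇ = 606.0/132.0 = 4.591.
In absolute terms T_C = 307.04 K and T_H = 341.45 K, so ΔT = 34.41 K.
COP_Carnot = T_H/ΔT = 341.45/34.41 = 9.923.
η_II = COP_actual/COP_Carnot = 4.591/9.923 = 0.4627.

0.463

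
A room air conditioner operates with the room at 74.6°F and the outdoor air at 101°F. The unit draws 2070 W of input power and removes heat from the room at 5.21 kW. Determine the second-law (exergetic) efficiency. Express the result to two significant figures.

0.12

Converting, Q̇_C = 5.210 kW = 5210 W, so COP_actual = Q̇_C/Ẇ = 5210/2070 = 2.517.
In absolute terms T_C = 296.82 K and T_H = 311.48 K, so ΔT = 14.67 K.
COP_Carnot = T_C/ΔT = 296.82/14.67 = 20.24.
η_II = COP_actual/COP_Carnot = 2.517/20.24 = 0.1244.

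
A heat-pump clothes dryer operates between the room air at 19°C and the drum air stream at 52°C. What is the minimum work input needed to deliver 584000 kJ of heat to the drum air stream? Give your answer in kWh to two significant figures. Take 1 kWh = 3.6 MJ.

16 kWh

In absolute terms T_C = 292.15 K and T_H = 325.15 K, so ΔT = 33.00 K.
The reversible limit is COP_HP = T_H/ΔT = 9.853, so W_min = Q_H/COP = Q_H·ΔT/T_H.
W_min = 584000 × 33.00/325.15 = 59270 kJ = 16.46 kWh.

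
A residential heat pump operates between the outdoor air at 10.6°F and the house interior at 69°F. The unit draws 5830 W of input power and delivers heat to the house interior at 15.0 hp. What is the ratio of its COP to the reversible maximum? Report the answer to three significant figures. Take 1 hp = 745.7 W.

0.212

Converting, Q̇_H = 15.00 hp = 11190 W, so COP_actual = Q̇_H/Ẇ = 11190/5830 = 1.919.
In absolute terms T_C = 261.26 K and T_H = 293.71 K, so ΔT = 32.44 K.
COP_Carnot = T_H/ΔT = 293.71/32.44 = 9.053.
η_II = COP_actual/COP_Carnot = 1.919/9.053 = 0.2119.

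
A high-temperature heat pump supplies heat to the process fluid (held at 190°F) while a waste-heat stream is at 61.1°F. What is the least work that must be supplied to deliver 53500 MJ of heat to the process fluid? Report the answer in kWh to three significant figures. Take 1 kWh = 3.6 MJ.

In absolute terms T_C = 289.32 K and T_H = 360.93 K, so ΔT = 71.61 K.
The reversible limit is COP_HP = T_H/ΔT = 5.040, so W_min = Q_H/COP = Q_H·ΔT/T_H.
W_min = 53500 × 71.61/360.93 = 10610 MJ = 2949 kWh.

2950 kWh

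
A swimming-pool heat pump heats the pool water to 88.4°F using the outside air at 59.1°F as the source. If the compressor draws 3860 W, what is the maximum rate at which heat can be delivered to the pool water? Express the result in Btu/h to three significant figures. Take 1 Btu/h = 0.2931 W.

246000 Btu/h

In absolute terms T_C = 288.21 K and T_H = 304.48 K, so ΔT = 16.28 K.
COP_Carnot = T_H/ΔT = 304.48/16.28 = 18.71.
Q̇_max = COP_Carnot × Ẇ = 18.71 × 3860 W = 72200 W = 246300 Btu/h.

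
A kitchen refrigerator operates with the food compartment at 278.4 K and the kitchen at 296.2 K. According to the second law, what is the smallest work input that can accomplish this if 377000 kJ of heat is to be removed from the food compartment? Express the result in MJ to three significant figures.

The reservoir spacing is ΔT = 296.2 − 278.4 = 17.80 K.
The reversible limit is COP_R = T_C/ΔT = 15.64, so W_min = Q_C/COP = Q_C·ΔT/T_C.
W_min = 377000 × 17.80/278.40 = 24100 kJ = 24.10 MJ.

24.1 MJ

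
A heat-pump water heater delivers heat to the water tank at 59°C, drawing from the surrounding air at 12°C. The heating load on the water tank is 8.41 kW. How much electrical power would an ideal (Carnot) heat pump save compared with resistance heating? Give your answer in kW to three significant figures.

In absolute terms T_C = 285.15 K and T_H = 332.15 K, so ΔT = 47.00 K.
COP_Carnot = T_H/ΔT = 332.15/47.00 = 7.067.
Resistance heating needs Ẇ_res = Q̇_H = 8.410 kW; the reversible heat pump needs only Ẇ_hp = Q̇_H/COP = 1.190 kW.
Saving = 8.410 − 1.190 = 7.220 kW.

7.22 kW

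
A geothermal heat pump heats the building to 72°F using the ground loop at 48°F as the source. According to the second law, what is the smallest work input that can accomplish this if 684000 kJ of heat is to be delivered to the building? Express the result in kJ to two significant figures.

31000 kJ

In absolute terms T_C = 282.04 K and T_H = 295.37 K, so ΔT = 13.33 K.
The reversible limit is COP_HP = T_H/ΔT = 22.15, so W_min = Q_H/COP = Q_H·ΔT/T_H.
W_min = 684000 × 13.33/295.37 = 30880 kJ.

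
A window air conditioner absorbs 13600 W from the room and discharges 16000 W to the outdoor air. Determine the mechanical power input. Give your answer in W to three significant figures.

For a cyclic device the first law requires Q̇_H = Q̇_C + Ẇ.
Ẇ = Q̇_H − Q̇_C = 2400 W.

2400 W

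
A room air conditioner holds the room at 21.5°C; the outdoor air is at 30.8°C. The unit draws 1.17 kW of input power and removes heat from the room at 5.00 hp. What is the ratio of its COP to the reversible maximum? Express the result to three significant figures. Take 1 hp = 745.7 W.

0.101

Converting, Q̇_C = 5.000 hp = 3.729 kW, so COP_actual = Q̇_C/Ẇ = 3.729/1.170 = 3.187.
In absolute terms T_C = 294.65 K and T_H = 303.95 K, so ΔT = 9.300 K.
COP_Carnot = T_C/ΔT = 294.65/9.300 = 31.68.
η_II = COP_actual/COP_Carnot = 3.187/31.68 = 0.1006.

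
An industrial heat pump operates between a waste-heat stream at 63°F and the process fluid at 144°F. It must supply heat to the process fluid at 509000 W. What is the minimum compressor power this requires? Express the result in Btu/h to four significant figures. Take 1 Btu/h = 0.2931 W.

In absolute terms T_C = 290.37 K and T_H = 335.37 K, so ΔT = 45.00 K.
COP_Carnot = T_H/ΔT = 335.37/45.00 = 7.453.
Ẇ_min = Q̇/COP_Carnot = 509000/7.453 = 68300 W = 233000 Btu/h.

233000 Btu/h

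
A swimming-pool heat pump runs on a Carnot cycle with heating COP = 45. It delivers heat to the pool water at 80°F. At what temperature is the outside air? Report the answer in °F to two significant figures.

COP_HP = T_H/(T_H − T_C) gives T_H − T_C = T_H/COP.
With T_H = 299.82 K, T_C = 299.82 × (1 − 1/45) = 293.15 K.
Converting, 293.15 K = 68.01°F.

68 °F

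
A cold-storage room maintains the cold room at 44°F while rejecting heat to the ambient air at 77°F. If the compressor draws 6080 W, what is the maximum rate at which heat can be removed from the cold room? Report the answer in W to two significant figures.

93000 W

In absolute terms T_C = 279.82 K and T_H = 298.15 K, so ΔT = 18.33 K.
COP_Carnot = T_C/ΔT = 279.82/18.33 = 15.26.
Q̇_max = COP_Carnot × Ẇ = 15.26 × 6080 W = 92800 W.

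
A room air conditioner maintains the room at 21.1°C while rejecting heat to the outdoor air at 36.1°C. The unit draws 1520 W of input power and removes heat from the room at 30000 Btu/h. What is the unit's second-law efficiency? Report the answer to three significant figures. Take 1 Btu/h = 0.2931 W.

Converting, Q̇_C = 30000 Btu/h = 8793 W, so COP_actual = Q̇_C/Ẇ = 8793/1520 = 5.785.
In absolute terms T_C = 294.25 K and T_H = 309.25 K, so ΔT = 15.00 K.
COP_Carnot = T_C/ΔT = 294.25/15.00 = 19.62.
η_II = COP_actual/COP_Carnot = 5.785/19.62 = 0.2949.

0.295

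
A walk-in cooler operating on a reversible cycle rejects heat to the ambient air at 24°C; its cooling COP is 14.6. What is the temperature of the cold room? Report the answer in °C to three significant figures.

For a Carnot refrigerator COP_R = T_C/(T_H − T_C), so T_C = COP·T_H/(1 + COP).
With T_H = 297.15 K, T_C = 14.6 × 297.15/15.60 = 278.10 K.
Converting, 278.10 K = 4.95°C.

4.95 °C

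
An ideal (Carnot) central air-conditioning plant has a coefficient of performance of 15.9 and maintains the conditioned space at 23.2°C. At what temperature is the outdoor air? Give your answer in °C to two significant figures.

COP_R = T_C/(T_H − T_C) gives T_H − T_C = T_C/COP.
With T_C = 296.35 K, T_H = 296.35 × (1 + 1/15.9) = 314.99 K.
Converting, 314.99 K = 41.84°C.

42 °C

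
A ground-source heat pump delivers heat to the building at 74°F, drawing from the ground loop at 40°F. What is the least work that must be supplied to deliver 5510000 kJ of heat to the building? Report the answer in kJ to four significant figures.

351000 kJ

In absolute terms T_C = 277.59 K and T_H = 296.48 K, so ΔT = 18.89 K.
The reversible limit is COP_HP = T_H/ΔT = 15.70, so W_min = Q_H/COP = Q_H·ΔT/T_H.
W_min = 5510000 × 18.89/296.48 = 351000 kJ.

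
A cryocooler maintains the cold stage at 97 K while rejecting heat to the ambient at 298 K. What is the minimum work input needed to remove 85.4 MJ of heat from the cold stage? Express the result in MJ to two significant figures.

180 MJ

The reservoir spacing is ΔT = 298 − 97 = 201.0 K.
The reversible limit is COP_R = T_C/ΔT = 0.4826, so W_min = Q_C/COP = Q_C·ΔT/T_C.
W_min = 85.40 × 201.0/97.00 = 177.0 MJ.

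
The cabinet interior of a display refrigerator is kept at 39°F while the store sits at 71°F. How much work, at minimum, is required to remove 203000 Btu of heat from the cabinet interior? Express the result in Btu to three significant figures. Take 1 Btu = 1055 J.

13000 Btu

In absolute terms T_C = 277.04 K and T_H = 294.82 K, so ΔT = 17.78 K.
The reversible limit is COP_R = T_C/ΔT = 15.58, so W_min = Q_C/COP = Q_C·ΔT/T_C.
W_min = 203000 × 17.78/277.04 = 13030 Btu.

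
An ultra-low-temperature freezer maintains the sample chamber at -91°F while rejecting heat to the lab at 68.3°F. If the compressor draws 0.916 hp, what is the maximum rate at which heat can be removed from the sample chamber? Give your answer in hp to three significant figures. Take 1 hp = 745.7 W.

In absolute terms T_C = 204.82 K and T_H = 293.32 K, so ΔT = 88.50 K.
COP_Carnot = T_C/ΔT = 204.82/88.50 = 2.314.
Q̇_max = COP_Carnot × Ẇ = 2.314 × 0.9160 hp = 2.120 hp.

2.12 hp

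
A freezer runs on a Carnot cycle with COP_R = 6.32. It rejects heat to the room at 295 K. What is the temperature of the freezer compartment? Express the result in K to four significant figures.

254.7 K

For a Carnot refrigerator COP_R = T_C/(T_H − T_C), so T_C = COP·T_H/(1 + COP).
With T_H = 295.00 K, T_C = 6.32 × 295.00/7.320 = 254.70 K.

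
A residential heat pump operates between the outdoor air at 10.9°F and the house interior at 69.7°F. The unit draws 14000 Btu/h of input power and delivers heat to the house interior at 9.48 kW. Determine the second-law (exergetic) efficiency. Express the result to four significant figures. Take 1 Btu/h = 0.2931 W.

Converting, Q̇_H = 9.480 kW = 32340 Btu/h, so COP_actual = Q̇_H/Ẇ = 32340/14000 = 2.310.
In absolute terms T_C = 261.43 K and T_H = 294.09 K, so ΔT = 32.67 K.
COP_Carnot = T_H/ΔT = 294.09/32.67 = 9.003.
η_II = COP_actual/COP_Carnot = 2.310/9.003 = 0.2566.

0.2566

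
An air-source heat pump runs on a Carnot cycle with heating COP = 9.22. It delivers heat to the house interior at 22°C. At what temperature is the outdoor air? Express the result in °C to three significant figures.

-10.0 °C

COP_HP = T_H/(T_H − T_C) gives T_H − T_C = T_H/COP.
With T_H = 295.15 K, T_C = 295.15 × (1 − 1/9.22) = 263.14 K.
Converting, 263.14 K = -10.01°C.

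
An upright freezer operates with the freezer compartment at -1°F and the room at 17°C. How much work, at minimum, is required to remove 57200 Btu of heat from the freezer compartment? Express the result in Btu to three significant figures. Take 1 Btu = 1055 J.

In absolute terms T_C = 254.82 K and T_H = 290.15 K, so ΔT = 35.33 K.
The reversible limit is COP_R = T_C/ΔT = 7.212, so W_min = Q_C/COP = Q_C·ΔT/T_C.
W_min = 57200 × 35.33/254.82 = 7931 Btu.

7930 Btu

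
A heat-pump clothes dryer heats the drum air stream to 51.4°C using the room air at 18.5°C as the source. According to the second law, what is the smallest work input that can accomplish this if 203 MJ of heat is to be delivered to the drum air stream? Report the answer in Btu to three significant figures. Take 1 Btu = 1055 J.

In absolute terms T_C = 291.65 K and T_H = 324.55 K, so ΔT = 32.90 K.
The reversible limit is COP_HP = T_H/ΔT = 9.865, so W_min = Q_H/COP = Q_H·ΔT/T_H.
W_min = 203.0 × 32.90/324.55 = 20.58 MJ = 19510 Btu.

19500 Btu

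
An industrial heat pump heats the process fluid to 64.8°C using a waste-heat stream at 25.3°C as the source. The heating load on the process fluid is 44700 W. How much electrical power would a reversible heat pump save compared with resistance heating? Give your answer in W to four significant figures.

39480 W

In absolute terms T_C = 298.45 K and T_H = 337.95 K, so ΔT = 39.50 K.
COP_Carnot = T_H/ΔT = 337.95/39.50 = 8.556.
Resistance heating needs Ẇ_res = Q̇_H = 44700 W; the reversible heat pump needs only Ẇ_hp = Q̇_H/COP = 5225 W.
Saving = 44700 − 5225 = 39480 W.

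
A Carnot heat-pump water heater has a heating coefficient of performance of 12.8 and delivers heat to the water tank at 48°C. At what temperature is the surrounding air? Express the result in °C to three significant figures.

22.9 °C

COP_HP = T_H/(T_H − T_C) gives T_H − T_C = T_H/COP.
With T_H = 321.15 K, T_C = 321.15 × (1 − 1/12.8) = 296.06 K.
Converting, 296.06 K = 22.91°C.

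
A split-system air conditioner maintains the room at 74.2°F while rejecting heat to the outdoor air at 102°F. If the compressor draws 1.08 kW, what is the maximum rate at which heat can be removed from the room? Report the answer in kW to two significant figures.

In absolute terms T_C = 296.59 K and T_H = 312.04 K, so ΔT = 15.44 K.
COP_Carnot = T_C/ΔT = 296.59/15.44 = 19.20.
Q̇_max = COP_Carnot × Ẇ = 19.20 × 1.080 kW = 20.74 kW.

21 kW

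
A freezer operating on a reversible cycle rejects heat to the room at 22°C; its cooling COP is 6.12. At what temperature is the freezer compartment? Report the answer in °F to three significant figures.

For a Carnot refrigerator COP_R = T_C/(T_H − T_C), so T_C = COP·T_H/(1 + COP).
With T_H = 295.15 K, T_C = 6.12 × 295.15/7.120 = 253.70 K.
Converting, 253.70 K = -3.02°F.

-3.02 °F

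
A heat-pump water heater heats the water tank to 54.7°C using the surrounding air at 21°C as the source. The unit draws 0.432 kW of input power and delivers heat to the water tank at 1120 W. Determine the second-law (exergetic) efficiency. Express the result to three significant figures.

0.266

Converting, Q̇_H = 1120 W = 1.120 kW, so COP_actual = Q̇_H/Ẇ = 1.120/0.4320 = 2.593.
In absolute terms T_C = 294.15 K and T_H = 327.85 K, so ΔT = 33.70 K.
COP_Carnot = T_H/ΔT = 327.85/33.70 = 9.728.
η_II = COP_actual/COP_Carnot = 2.593/9.728 = 0.2665.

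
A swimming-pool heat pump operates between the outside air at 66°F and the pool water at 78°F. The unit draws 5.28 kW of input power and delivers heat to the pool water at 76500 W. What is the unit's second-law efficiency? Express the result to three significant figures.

0.323

Converting, Q̇_H = 76500 W = 76.50 kW, so COP_actual = Q̇_H/Ẇ = 76.50/5.280 = 14.49.
In absolute terms T_C = 292.04 K and T_H = 298.71 K, so ΔT = 6.667 K.
COP_Carnot = T_H/ΔT = 298.71/6.667 = 44.81.
η_II = COP_actual/COP_Carnot = 14.49/44.81 = 0.3234.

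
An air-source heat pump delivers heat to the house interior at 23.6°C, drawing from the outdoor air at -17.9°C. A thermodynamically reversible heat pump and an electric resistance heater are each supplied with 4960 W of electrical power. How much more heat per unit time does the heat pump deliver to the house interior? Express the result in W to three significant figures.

In absolute terms T_C = 255.25 K and T_H = 296.75 K, so ΔT = 41.50 K.
COP_Carnot = T_H/ΔT = 296.75/41.50 = 7.151.
The heat pump delivers Q̇_H = COP × Ẇ = 35470 W; the resistance heater delivers Ẇ = 4960 W.
Extra = (COP − 1)·Ẇ = 30510 W.

30500 W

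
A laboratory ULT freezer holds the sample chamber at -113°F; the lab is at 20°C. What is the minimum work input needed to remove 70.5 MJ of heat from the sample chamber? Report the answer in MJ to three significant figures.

36.8 MJ

In absolute terms T_C = 192.59 K and T_H = 293.15 K, so ΔT = 100.6 K.
The reversible limit is COP_R = T_C/ΔT = 1.915, so W_min = Q_C/COP = Q_C·ΔT/T_C.
W_min = 70.50 × 100.6/192.59 = 36.81 MJ.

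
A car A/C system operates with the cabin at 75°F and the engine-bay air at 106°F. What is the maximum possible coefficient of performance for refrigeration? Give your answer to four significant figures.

In absolute terms T_C = 297.04 K and T_H = 314.26 K, so ΔT = 17.22 K.
For a reversible cycle, COP_Carnot = T_C/ΔT = 297.04/17.22 = 17.25.

17.25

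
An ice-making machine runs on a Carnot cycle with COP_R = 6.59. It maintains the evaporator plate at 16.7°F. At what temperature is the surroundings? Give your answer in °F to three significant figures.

89.0 °F

COP_R = T_C/(T_H − T_C) gives T_H − T_C = T_C/COP.
With T_C = 264.65 K, T_H = 264.65 × (1 + 1/6.59) = 304.81 K.
Converting, 304.81 K = 88.99°F.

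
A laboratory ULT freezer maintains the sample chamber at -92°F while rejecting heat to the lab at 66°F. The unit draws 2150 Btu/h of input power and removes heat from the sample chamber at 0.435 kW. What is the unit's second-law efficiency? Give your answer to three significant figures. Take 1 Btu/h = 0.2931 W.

Converting, Q̇_C = 0.4350 kW = 1484 Btu/h, so COP_actual = Q̇_C/Ẇ = 1484/2150 = 0.6903.
In absolute terms T_C = 204.26 K and T_H = 292.04 K, so ΔT = 87.78 K.
COP_Carnot = T_C/ΔT = 204.26/87.78 = 2.327.
η_II = COP_actual/COP_Carnot = 0.6903/2.327 = 0.2966.

0.297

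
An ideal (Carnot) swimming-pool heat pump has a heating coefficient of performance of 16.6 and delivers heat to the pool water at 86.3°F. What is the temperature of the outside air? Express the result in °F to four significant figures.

COP_HP = T_H/(T_H − T_C) gives T_H − T_C = T_H/COP.
With T_H = 303.32 K, T_C = 303.32 × (1 − 1/16.6) = 285.04 K.
Converting, 285.04 K = 53.41°F.

53.41 °F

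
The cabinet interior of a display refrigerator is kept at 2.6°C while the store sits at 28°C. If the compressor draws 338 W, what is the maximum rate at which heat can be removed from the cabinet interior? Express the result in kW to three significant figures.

3.67 kW

In absolute terms T_C = 275.75 K and T_H = 301.15 K, so ΔT = 25.40 K.
COP_Carnot = T_C/ΔT = 275.75/25.40 = 10.86.
Q̇_max = COP_Carnot × Ẇ = 10.86 × 338.0 W = 3669 W = 3.669 kW.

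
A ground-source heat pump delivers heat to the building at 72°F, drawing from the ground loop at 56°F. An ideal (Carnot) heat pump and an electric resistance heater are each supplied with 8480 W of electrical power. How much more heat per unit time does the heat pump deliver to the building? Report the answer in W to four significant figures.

In absolute terms T_C = 286.48 K and T_H = 295.37 K, so ΔT = 8.889 K.
COP_Carnot = T_H/ΔT = 295.37/8.889 = 33.23.
The heat pump delivers Q̇_H = COP × Ẇ = 281800 W; the resistance heater delivers Ẇ = 8480 W.
Extra = (COP − 1)·Ẇ = 273300 W.

273300 W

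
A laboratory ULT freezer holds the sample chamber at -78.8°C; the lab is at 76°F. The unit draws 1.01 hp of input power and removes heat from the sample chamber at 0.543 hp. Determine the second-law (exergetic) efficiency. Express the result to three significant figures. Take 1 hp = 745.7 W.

0.286

COP_actual = Q̇_C/Ẇ = 0.5430/1.010 = 0.5376.
In absolute terms T_C = 194.35 K and T_H = 297.59 K, so ΔT = 103.2 K.
COP_Carnot = T_C/ΔT = 194.35/103.2 = 1.882.
η_II = COP_actual/COP_Carnot = 0.5376/1.882 = 0.2856.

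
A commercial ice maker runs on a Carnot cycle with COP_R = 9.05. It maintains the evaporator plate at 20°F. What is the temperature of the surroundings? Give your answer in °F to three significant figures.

COP_R = T_C/(T_H − T_C) gives T_H − T_C = T_C/COP.
With T_C = 266.48 K, T_H = 266.48 × (1 + 1/9.05) = 295.93 K.
Converting, 295.93 K = 73.00°F.

73.0 °F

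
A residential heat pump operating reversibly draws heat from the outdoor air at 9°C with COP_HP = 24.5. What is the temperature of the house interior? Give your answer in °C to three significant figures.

21.0 °C

COP_HP = T_H/(T_H − T_C) rearranges to T_H = COP·T_C/(COP − 1).
With T_C = 282.15 K, T_H = 24.5 × 282.15/23.50 = 294.16 K.
Converting, 294.16 K = 21.01°C.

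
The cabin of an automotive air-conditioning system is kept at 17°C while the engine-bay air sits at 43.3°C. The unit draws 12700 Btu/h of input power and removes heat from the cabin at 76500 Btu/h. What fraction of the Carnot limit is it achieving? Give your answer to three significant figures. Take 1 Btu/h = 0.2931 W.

0.546

COP_actual = Q̇_C/Ẇ = 76500/12700 = 6.024.
In absolute terms T_C = 290.15 K and T_H = 316.45 K, so ΔT = 26.30 K.
COP_Carnot = T_C/ΔT = 290.15/26.30 = 11.03.
η_II = COP_actual/COP_Carnot = 6.024/11.03 = 0.5460.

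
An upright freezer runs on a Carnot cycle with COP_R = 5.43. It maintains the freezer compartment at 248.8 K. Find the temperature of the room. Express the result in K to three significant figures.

COP_R = T_C/(T_H − T_C) gives T_H − T_C = T_C/COP.
With T_C = 248.80 K, T_H = 248.80 × (1 + 1/5.43) = 294.62 K.

295 K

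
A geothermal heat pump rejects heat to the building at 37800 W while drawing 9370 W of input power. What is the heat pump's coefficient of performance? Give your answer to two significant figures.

4.0

The first law gives Q̇_H = Q̇_C + Ẇ, so the three rates are Q̇_C = 28430, Q̇_H = 37800, Ẇ = 9370 W.
COP_HP = Q̇_H/Ẇ = 37800/9370 = 4.034.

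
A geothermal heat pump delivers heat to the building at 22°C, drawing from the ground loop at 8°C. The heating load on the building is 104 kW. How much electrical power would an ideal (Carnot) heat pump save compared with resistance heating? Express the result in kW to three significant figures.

99.1 kW

In absolute terms T_C = 281.15 K and T_H = 295.15 K, so ΔT = 14.00 K.
COP_Carnot = T_H/ΔT = 295.15/14.00 = 21.08.
Resistance heating needs Ẇ_res = Q̇_H = 104.0 kW; the reversible heat pump needs only Ẇ_hp = Q̇_H/COP = 4.933 kW.
Saving = 104.0 − 4.933 = 99.07 kW.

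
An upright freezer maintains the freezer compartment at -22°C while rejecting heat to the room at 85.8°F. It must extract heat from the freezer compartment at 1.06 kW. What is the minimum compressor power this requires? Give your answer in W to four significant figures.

In absolute terms T_C = 251.15 K and T_H = 303.04 K, so ΔT = 51.89 K.
COP_Carnot = T_C/ΔT = 251.15/51.89 = 4.840.
Ẇ_min = Q̇/COP_Carnot = 1.060/4.840 = 0.2190 kW = 219.0 W.

219.0 W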